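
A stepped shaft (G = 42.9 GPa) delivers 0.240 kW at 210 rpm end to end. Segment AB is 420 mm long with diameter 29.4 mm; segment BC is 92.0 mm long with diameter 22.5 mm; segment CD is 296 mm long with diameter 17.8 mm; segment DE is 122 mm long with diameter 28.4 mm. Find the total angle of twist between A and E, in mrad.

ω = 2π·210/60 = 21.99 rad/s, so T = P/ω = 0.240×10³ / 21.99 = 10.91 N·m.
J_AB = π(0.0294)⁴/32 = 7.33×10^-8 m⁴; J_BC = π(0.0225)⁴/32 = 2.52×10^-8 m⁴; J_CD = π(0.0178)⁴/32 = 9.86×10^-9 m⁴; J_DE = π(0.0284)⁴/32 = 6.39×10^-8 m⁴.
θ = (T/G)·Σ L_i/J_i = (10.91/42.9×10⁹)·(0.420/7.33×10^-8 + 0.0920/2.52×10^-8 + 0.296/9.86×10^-9 + 0.122/6.39×10^-8) = 0.01051 rad.

10.5 mrad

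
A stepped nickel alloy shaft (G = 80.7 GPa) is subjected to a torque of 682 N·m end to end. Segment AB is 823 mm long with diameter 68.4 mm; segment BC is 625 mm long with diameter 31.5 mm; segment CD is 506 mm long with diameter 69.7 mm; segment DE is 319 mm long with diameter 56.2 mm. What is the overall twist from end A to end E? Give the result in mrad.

62.5 mrad

J_AB = π(0.0684)⁴/32 = 2.15×10^-6 m⁴; J_BC = π(0.0315)⁴/32 = 9.67×10^-8 m⁴; J_CD = π(0.0697)⁴/32 = 2.32×10^-6 m⁴; J_DE = π(0.0562)⁴/32 = 9.79×10^-7 m⁴.
θ = (T/G)·Σ L_i/J_i = (682.0/80.7×10⁹)·(0.823/2.15×10^-6 + 0.625/9.67×10^-8 + 0.506/2.32×10^-6 + 0.319/9.79×10^-7) = 0.06248 rad.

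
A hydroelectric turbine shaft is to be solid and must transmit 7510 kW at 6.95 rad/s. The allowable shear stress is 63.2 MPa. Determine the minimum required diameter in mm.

ω = 6.95 rad/s, so T = P/ω = 7510×10³ / 6.950 = 1.081e6 N·m.
For a solid shaft τ_max = 16T/(πd³), so d = (16T/(π τ_allow))^(1/3) = (16·1.081e6/(π·6.32×10^7))^(1/3) = 0.4432 m.

443 mm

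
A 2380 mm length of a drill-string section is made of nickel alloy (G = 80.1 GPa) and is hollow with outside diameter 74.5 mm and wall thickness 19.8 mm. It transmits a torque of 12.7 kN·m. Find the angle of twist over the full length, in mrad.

131 mrad

J = π(d_o⁴ − d_i⁴)/32 = π(0.0745⁴ − 0.0349⁴)/32 = 2.879×10^-6 m⁴.
θ = T·L/(G·J) = 12700 × 2.38 / (80.1×10⁹ × 2.879×10^-6) = 0.1311 rad.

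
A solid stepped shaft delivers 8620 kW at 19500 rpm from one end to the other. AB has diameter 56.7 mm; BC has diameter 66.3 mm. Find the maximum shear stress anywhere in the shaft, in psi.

ω = 2π·19500/60 = 2042 rad/s, so T = P/ω = 8620×10³ / 2042 = 4221 N·m.
Under the same torque, τ_max = 16T/(πd³) is largest where d is smallest — segment AB (d = 56.7 mm).
τ_max = 16·4221/(π·(0.0567)³) = 1.179×10^8 Pa.

17100 psi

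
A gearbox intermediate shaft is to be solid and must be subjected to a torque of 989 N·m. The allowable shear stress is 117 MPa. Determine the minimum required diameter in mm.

For a solid shaft τ_max = 16T/(πd³), so d = (16T/(π τ_allow))^(1/3) = (16·989.0/(π·1.17×10^8))^(1/3) = 0.03505 m.

35.0 mm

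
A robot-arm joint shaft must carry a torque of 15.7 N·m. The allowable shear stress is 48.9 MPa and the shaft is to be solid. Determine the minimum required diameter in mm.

For a solid shaft τ_max = 16T/(πd³), so d = (16T/(π τ_allow))^(1/3) = (16·15.70/(π·4.89×10^7))^(1/3) = 0.01178 m.

11.8 mm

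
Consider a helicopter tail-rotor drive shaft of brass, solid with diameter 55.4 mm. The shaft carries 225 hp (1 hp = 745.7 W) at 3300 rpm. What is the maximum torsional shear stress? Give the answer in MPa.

14.5 MPa

ω = 2π·3300/60 = 345.6 rad/s, so T = P/ω = 225×745.7 / 345.6 = 485.5 N·m.
J = πd⁴/32 = π(0.0554)⁴/32 = 9.248×10^-7 m⁴.
τ_max = T·r/J = 485.5 × 0.0277 / 9.248×10^-7 = 1.454×10^7 Pa.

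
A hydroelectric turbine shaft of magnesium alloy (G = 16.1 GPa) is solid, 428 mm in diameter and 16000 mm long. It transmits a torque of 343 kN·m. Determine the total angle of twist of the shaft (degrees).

5.93°

J = πd⁴/32 = π(0.428)⁴/32 = 3.294×10^-3 m⁴.
θ = T·L/(G·J) = 343000 × 16.0 / (16.1×10⁹ × 3.294×10^-3) = 0.1035 rad.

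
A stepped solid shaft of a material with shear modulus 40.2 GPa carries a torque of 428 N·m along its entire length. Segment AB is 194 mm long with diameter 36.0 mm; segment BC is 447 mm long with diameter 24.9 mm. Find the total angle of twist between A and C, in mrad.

J_AB = π(0.0360)⁴/32 = 1.65×10^-7 m⁴; J_BC = π(0.0249)⁴/32 = 3.77×10^-8 m⁴.
θ = (T/G)·Σ L_i/J_i = (428.0/40.2×10⁹)·(0.194/1.65×10^-7 + 0.447/3.77×10^-8) = 0.1386 rad.

139 mrad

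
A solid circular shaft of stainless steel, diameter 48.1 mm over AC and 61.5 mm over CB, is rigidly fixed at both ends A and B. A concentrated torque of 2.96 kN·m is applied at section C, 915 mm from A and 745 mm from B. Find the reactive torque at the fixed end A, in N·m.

691 N·m

Compatibility: T_A·a/J_AC = T_B·b/J_CB with T_A + T_B = T₀.
J_AC = 5.26×10^-7 m⁴, J_CB = 1.40×10^-6 m⁴, so T_A = T₀·(J_AC/a)/((J_AC/a)+(J_CB/b)) = 691.2 N·m, T_B = 2269 N·m.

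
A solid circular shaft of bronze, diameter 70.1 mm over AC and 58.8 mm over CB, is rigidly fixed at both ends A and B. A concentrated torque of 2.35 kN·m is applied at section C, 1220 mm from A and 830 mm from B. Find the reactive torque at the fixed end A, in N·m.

Compatibility: T_A·a/J_AC = T_B·b/J_CB with T_A + T_B = T₀.
J_AC = 2.37×10^-6 m⁴, J_CB = 1.17×10^-6 m⁴, so T_A = T₀·(J_AC/a)/((J_AC/a)+(J_CB/b)) = 1360 N·m, T_B = 989.8 N·m.

1360 N·m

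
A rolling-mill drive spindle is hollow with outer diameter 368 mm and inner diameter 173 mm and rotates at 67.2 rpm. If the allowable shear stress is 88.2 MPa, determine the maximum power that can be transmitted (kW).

5780 kW

J = π(d_o⁴ − d_i⁴)/32 = π(0.368⁴ − 0.173⁴)/32 = 1.713×10^-3 m⁴.
T_max = τ_allow·J/r = 8.82×10^7 × 1.713×10^-3 / 0.184 = 820900 N·m.
ω = 2π·67.2/60 = 7.037 rad/s, so P_max = T_max·ω = 5.777×10^6 W.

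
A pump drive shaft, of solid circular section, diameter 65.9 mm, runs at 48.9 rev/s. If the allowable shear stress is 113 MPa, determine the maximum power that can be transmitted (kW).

1950 kW

J = πd⁴/32 = π(0.0659)⁴/32 = 1.852×10^-6 m⁴.
T_max = τ_allow·J/r = 1.13×10^8 × 1.852×10^-6 / 0.0330 = 6350 N·m.
ω = 2π·48.9 = 307.2 rad/s, so P_max = T_max·ω = 1.951×10^6 W.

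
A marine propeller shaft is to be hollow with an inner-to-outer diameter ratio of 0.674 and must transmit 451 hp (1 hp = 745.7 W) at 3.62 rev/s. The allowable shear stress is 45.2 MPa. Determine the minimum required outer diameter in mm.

ω = 2π·3.62 = 22.75 rad/s, so T = P/ω = 451×745.7 / 22.75 = 14790 N·m.
For a hollow shaft with d_i/d_o = 0.674: τ_max = 16T/(π d_o³ (1−k⁴)), so d_o = [16T/(π τ_allow (1−k⁴))]^(1/3) = [16·14790/(π·4.52×10^7·0.7936)]^(1/3) = 0.1280 m.

128 mm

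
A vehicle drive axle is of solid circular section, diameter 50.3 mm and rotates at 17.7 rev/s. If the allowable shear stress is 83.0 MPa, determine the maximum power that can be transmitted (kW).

J = πd⁴/32 = π(0.0503)⁴/32 = 6.285×10^-7 m⁴.
T_max = τ_allow·J/r = 8.30×10^7 × 6.285×10^-7 / 0.0251 = 2074 N·m.
ω = 2π·17.7 = 111.2 rad/s, so P_max = T_max·ω = 2.307×10^5 W.

231 kW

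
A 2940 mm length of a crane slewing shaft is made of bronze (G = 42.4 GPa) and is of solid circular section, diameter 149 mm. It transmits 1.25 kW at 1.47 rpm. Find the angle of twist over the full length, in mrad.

11.6 mrad

ω = 2π·1.47/60 = 0.1539 rad/s, so T = P/ω = 1.25×10³ / 0.1539 = 8120 N·m.
J = πd⁴/32 = π(0.149)⁴/32 = 4.839×10^-5 m⁴.
θ = T·L/(G·J) = 8120 × 2.94 / (42.4×10⁹ × 4.839×10^-5) = 0.01164 rad.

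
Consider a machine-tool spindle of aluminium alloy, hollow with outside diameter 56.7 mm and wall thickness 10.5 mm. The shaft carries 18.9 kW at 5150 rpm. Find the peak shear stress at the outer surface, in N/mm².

1.16 N/mm²

ω = 2π·5150/60 = 539.3 rad/s, so T = P/ω = 18.9×10³ / 539.3 = 35.04 N·m.
J = π(d_o⁴ − d_i⁴)/32 = π(0.0567⁴ − 0.0357⁴)/32 = 8.552×10^-7 m⁴.
τ_max = T·r/J = 35.04 × 0.0284 / 8.552×10^-7 = 1.162×10^6 Pa.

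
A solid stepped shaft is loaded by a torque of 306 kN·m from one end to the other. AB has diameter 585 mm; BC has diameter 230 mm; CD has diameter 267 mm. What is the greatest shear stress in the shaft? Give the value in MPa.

Under the same torque, τ_max = 16T/(πd³) is largest where d is smallest — segment BC (d = 230 mm).
τ_max = 16·306000/(π·(0.230)³) = 1.281×10^8 Pa.

128 MPa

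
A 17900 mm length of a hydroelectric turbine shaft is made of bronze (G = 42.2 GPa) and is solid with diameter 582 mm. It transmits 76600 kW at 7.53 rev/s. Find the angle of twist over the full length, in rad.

ω = 2π·7.53 = 47.31 rad/s, so T = P/ω = 76600×10³ / 47.31 = 1.619e6 N·m.
J = πd⁴/32 = π(0.582)⁴/32 = 0.01126 m⁴.
θ = T·L/(G·J) = 1.619e6 × 17.9 / (42.2×10⁹ × 0.01126) = 0.06097 rad.

0.0610 rad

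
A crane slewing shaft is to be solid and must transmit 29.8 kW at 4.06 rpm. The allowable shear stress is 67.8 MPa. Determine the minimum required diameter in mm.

ω = 2π·4.06/60 = 0.4252 rad/s, so T = P/ω = 29.8×10³ / 0.4252 = 70090 N·m.
For a solid shaft τ_max = 16T/(πd³), so d = (16T/(π τ_allow))^(1/3) = (16·70090/(π·6.78×10^7))^(1/3) = 0.1740 m.

174 mm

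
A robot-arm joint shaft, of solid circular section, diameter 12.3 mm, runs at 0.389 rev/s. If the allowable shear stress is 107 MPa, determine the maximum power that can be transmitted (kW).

0.0956 kW

J = πd⁴/32 = π(0.0123)⁴/32 = 2.247×10^-9 m⁴.
T_max = τ_allow·J/r = 1.07×10^8 × 2.247×10^-9 / 0.00615 = 39.10 N·m.
ω = 2π·0.389 = 2.444 rad/s, so P_max = T_max·ω = 95.56 W.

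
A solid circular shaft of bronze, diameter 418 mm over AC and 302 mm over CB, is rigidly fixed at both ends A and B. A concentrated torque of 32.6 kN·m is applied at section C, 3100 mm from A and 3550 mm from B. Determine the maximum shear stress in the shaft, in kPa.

Compatibility: T_A·a/J_AC = T_B·b/J_CB with T_A + T_B = T₀.
J_AC = 3.00×10^-3 m⁴, J_CB = 8.17×10^-4 m⁴, so T_A = T₀·(J_AC/a)/((J_AC/a)+(J_CB/b)) = 26330 N·m, T_B = 6266 N·m.
τ in each portion: τ_AC = 1.84×10^6 Pa, τ_CB = 1.16×10^6 Pa; maximum is in AC.
τ_max = T_AC·r/J = 26330·0.209/3.00×10^-3 = 1.836×10^6 Pa.

1840 kPa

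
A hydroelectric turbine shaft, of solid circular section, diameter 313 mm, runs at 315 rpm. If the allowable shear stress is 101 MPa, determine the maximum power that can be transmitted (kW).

J = πd⁴/32 = π(0.313)⁴/32 = 9.423×10^-4 m⁴.
T_max = τ_allow·J/r = 1.01×10^8 × 9.423×10^-4 / 0.157 = 608100 N·m.
ω = 2π·315/60 = 32.99 rad/s, so P_max = T_max·ω = 2.006×10^7 W.

20100 kW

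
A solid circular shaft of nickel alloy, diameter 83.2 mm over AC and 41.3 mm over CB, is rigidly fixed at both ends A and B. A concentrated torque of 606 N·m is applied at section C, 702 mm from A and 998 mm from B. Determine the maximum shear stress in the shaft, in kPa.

5140 kPa

Compatibility: T_A·a/J_AC = T_B·b/J_CB with T_A + T_B = T₀.
J_AC = 4.70×10^-6 m⁴, J_CB = 2.86×10^-7 m⁴, so T_A = T₀·(J_AC/a)/((J_AC/a)+(J_CB/b)) = 581.2 N·m, T_B = 24.82 N·m.
τ in each portion: τ_AC = 5.14×10^6 Pa, τ_CB = 1.79×10^6 Pa; maximum is in AC.
τ_max = T_AC·r/J = 581.2·0.0416/4.70×10^-6 = 5.139×10^6 Pa.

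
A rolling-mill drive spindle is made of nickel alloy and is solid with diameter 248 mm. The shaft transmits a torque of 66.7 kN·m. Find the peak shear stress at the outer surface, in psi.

J = πd⁴/32 = π(0.248)⁴/32 = 3.714×10^-4 m⁴.
τ_max = T·r/J = 66700 × 0.124 / 3.714×10^-4 = 2.227×10^7 Pa.

3230 psi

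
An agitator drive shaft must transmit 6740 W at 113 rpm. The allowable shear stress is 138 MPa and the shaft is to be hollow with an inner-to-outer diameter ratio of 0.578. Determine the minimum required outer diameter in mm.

ω = 2π·113/60 = 11.83 rad/s, so T = P/ω = 6740 / 11.83 = 569.6 N·m.
For a hollow shaft with d_i/d_o = 0.578: τ_max = 16T/(π d_o³ (1−k⁴)), so d_o = [16T/(π τ_allow (1−k⁴))]^(1/3) = [16·569.6/(π·1.38×10^8·0.8884)]^(1/3) = 0.02871 m.

28.7 mm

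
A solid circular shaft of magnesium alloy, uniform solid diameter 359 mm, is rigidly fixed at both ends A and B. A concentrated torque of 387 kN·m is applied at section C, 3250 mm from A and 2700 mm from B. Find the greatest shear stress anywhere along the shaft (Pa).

2.33e7 Pa

With uniform GJ and both ends fixed, compatibility θ_AC = θ_CB gives T_A·a = T_B·b, together with T_A + T_B = T₀.
T_A = T₀·b/(a+b) = 387000·2700/5950 = 175600 N·m; T_B = 211400 N·m.
τ in each portion: τ_AC = 1.93×10^7 Pa, τ_CB = 2.33×10^7 Pa; maximum is in CB.
τ_max = T_CB·r/J = 211400·0.179/1.63×10^-3 = 2.327×10^7 Pa.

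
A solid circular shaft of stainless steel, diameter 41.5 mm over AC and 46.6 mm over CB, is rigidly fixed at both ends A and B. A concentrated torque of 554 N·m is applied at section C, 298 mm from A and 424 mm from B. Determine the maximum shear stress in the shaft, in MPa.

18.6 MPa

Compatibility: T_A·a/J_AC = T_B·b/J_CB with T_A + T_B = T₀.
J_AC = 2.91×10^-7 m⁴, J_CB = 4.63×10^-7 m⁴, so T_A = T₀·(J_AC/a)/((J_AC/a)+(J_CB/b)) = 261.6 N·m, T_B = 292.4 N·m.
τ in each portion: τ_AC = 1.86×10^7 Pa, τ_CB = 1.47×10^7 Pa; maximum is in AC.
τ_max = T_AC·r/J = 261.6·0.0208/2.91×10^-7 = 1.864×10^7 Pa.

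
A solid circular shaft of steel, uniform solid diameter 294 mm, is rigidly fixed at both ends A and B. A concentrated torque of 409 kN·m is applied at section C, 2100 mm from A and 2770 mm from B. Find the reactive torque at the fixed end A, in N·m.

With uniform GJ and both ends fixed, compatibility θ_AC = θ_CB gives T_A·a = T_B·b, together with T_A + T_B = T₀.
T_A = T₀·b/(a+b) = 409000·2770/4870 = 232600 N·m; T_B = 176400 N·m.

233000 N·m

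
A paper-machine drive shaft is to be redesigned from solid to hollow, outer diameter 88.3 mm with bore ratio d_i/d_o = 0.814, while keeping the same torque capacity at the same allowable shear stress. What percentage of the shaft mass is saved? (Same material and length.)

50.4 %

Equal τ_max and T ⇒ the solid shaft needs d_s³ = d_o³(1−k⁴), so d_s = 88.3·(1−0.814⁴)^(1/3) = 72.82 mm.
Area ratio A_h/A_s = d_o²(1−k²)/d_s² = (1−k²)/(1−k⁴)^(2/3) = 0.4961.
Mass saving = 1 − 0.4961 = 50.4 %.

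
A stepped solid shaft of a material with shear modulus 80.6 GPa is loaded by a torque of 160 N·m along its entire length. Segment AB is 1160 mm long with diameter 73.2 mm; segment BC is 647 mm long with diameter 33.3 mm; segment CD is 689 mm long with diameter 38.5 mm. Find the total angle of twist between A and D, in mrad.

J_AB = π(0.0732)⁴/32 = 2.82×10^-6 m⁴; J_BC = π(0.0333)⁴/32 = 1.21×10^-7 m⁴; J_CD = π(0.0385)⁴/32 = 2.16×10^-7 m⁴.
θ = (T/G)·Σ L_i/J_i = (160.0/80.6×10⁹)·(1.16/2.82×10^-6 + 0.647/1.21×10^-7 + 0.689/2.16×10^-7) = 0.01780 rad.

17.8 mrad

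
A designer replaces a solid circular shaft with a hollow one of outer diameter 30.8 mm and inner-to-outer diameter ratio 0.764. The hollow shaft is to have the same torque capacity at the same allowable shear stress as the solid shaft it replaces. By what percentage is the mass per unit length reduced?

Equal τ_max and T ⇒ the solid shaft needs d_s³ = d_o³(1−k⁴), so d_s = 30.8·(1−0.764⁴)^(1/3) = 26.81 mm.
Area ratio A_h/A_s = d_o²(1−k²)/d_s² = (1−k²)/(1−k⁴)^(2/3) = 0.5496.
Mass saving = 1 − 0.5496 = 45.0 %.

45.0 %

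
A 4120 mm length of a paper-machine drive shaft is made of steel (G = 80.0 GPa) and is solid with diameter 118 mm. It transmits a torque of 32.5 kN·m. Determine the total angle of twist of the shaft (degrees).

5.04°

J = πd⁴/32 = π(0.118)⁴/32 = 1.903×10^-5 m⁴.
θ = T·L/(G·J) = 32500 × 4.12 / (80.0×10⁹ × 1.903×10^-5) = 0.08794 rad.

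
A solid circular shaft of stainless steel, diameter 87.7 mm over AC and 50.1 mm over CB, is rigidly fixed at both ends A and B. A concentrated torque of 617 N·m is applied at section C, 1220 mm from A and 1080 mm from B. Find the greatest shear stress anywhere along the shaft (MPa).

4.16 MPa

Compatibility: T_A·a/J_AC = T_B·b/J_CB with T_A + T_B = T₀.
J_AC = 5.81×10^-6 m⁴, J_CB = 6.19×10^-7 m⁴, so T_A = T₀·(J_AC/a)/((J_AC/a)+(J_CB/b)) = 550.7 N·m, T_B = 66.26 N·m.
τ in each portion: τ_AC = 4.16×10^6 Pa, τ_CB = 2.68×10^6 Pa; maximum is in AC.
τ_max = T_AC·r/J = 550.7·0.0439/5.81×10^-6 = 4.158×10^6 Pa.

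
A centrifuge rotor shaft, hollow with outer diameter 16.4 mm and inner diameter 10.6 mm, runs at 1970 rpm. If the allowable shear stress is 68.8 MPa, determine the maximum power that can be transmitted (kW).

10.1 kW

J = π(d_o⁴ − d_i⁴)/32 = π(0.0164⁴ − 0.0106⁴)/32 = 5.862×10^-9 m⁴.
T_max = τ_allow·J/r = 6.88×10^7 × 5.862×10^-9 / 0.00820 = 49.19 N·m.
ω = 2π·1970/60 = 206.3 rad/s, so P_max = T_max·ω = 1.015×10^4 W.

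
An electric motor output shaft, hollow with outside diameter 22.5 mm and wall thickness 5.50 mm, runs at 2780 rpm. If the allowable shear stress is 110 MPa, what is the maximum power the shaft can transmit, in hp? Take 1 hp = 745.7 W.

89.5 hp

J = π(d_o⁴ − d_i⁴)/32 = π(0.0225⁴ − 0.0115⁴)/32 = 2.344×10^-8 m⁴.
T_max = τ_allow·J/r = 1.10×10^8 × 2.344×10^-8 / 0.0112 = 229.2 N·m.
ω = 2π·2780/60 = 291.1 rad/s, so P_max = T_max·ω = 6.673×10^4 W.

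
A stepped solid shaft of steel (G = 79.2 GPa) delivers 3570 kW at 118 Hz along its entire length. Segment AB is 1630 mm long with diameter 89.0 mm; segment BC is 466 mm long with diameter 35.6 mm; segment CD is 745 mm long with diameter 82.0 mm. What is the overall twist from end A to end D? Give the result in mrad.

ω = 2π·118 = 741.4 rad/s, so T = P/ω = 3570×10³ / 741.4 = 4815 N·m.
J_AB = π(0.0890)⁴/32 = 6.16×10^-6 m⁴; J_BC = π(0.0356)⁴/32 = 1.58×10^-7 m⁴; J_CD = π(0.0820)⁴/32 = 4.44×10^-6 m⁴.
θ = (T/G)·Σ L_i/J_i = (4815/79.2×10⁹)·(1.63/6.16×10^-6 + 0.466/1.58×10^-7 + 0.745/4.44×10^-6) = 0.2060 rad.

206 mrad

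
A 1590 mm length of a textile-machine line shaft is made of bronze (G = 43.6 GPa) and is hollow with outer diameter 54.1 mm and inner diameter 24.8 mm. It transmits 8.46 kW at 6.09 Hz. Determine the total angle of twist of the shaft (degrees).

ω = 2π·6.09 = 38.26 rad/s, so T = P/ω = 8.46×10³ / 38.26 = 221.1 N·m.
J = π(d_o⁴ − d_i⁴)/32 = π(0.0541⁴ − 0.0248⁴)/32 = 8.038×10^-7 m⁴.
θ = T·L/(G·J) = 221.1 × 1.59 / (43.6×10⁹ × 8.038×10^-7) = 0.01003 rad.

0.575°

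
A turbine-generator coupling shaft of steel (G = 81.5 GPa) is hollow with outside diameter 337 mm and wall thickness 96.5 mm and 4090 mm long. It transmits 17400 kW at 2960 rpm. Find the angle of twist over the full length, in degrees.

0.132°

ω = 2π·2960/60 = 310.0 rad/s, so T = P/ω = 17400×10³ / 310.0 = 56130 N·m.
J = π(d_o⁴ − d_i⁴)/32 = π(0.337⁴ − 0.144⁴)/32 = 1.224×10^-3 m⁴.
θ = T·L/(G·J) = 56130 × 4.09 / (81.5×10⁹ × 1.224×10^-3) = 2.301×10^-3 rad.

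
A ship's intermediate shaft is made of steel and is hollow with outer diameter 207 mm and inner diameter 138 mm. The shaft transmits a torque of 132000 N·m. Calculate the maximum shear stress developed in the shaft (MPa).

J = π(d_o⁴ − d_i⁴)/32 = π(0.207⁴ − 0.138⁴)/32 = 1.446×10^-4 m⁴.
τ_max = T·r/J = 132000 × 0.103 / 1.446×10^-4 = 9.445×10^7 Pa.

94.5 MPa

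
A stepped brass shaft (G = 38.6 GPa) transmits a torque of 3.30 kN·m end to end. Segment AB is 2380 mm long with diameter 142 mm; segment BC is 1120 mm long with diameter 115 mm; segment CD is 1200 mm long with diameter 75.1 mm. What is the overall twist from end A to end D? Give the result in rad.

J_AB = π(0.142)⁴/32 = 3.99×10^-5 m⁴; J_BC = π(0.115)⁴/32 = 1.72×10^-5 m⁴; J_CD = π(0.0751)⁴/32 = 3.12×10^-6 m⁴.
θ = (T/G)·Σ L_i/J_i = (3300/38.6×10⁹)·(2.38/3.99×10^-5 + 1.12/1.72×10^-5 + 1.20/3.12×10^-6) = 0.04352 rad.

0.0435 rad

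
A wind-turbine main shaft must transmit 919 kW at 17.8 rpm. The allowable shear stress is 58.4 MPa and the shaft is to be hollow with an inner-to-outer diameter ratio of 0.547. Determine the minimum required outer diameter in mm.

ω = 2π·17.8/60 = 1.864 rad/s, so T = P/ω = 919×10³ / 1.864 = 493000 N·m.
For a hollow shaft with d_i/d_o = 0.547: τ_max = 16T/(π d_o³ (1−k⁴)), so d_o = [16T/(π τ_allow (1−k⁴))]^(1/3) = [16·493000/(π·5.84×10^7·0.9105)]^(1/3) = 0.3615 m.

361 mm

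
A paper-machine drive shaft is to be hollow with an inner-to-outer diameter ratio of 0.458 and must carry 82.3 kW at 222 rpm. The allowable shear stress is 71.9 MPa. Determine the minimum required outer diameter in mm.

ω = 2π·222/60 = 23.25 rad/s, so T = P/ω = 82.3×10³ / 23.25 = 3540 N·m.
For a hollow shaft with d_i/d_o = 0.458: τ_max = 16T/(π d_o³ (1−k⁴)), so d_o = [16T/(π τ_allow (1−k⁴))]^(1/3) = [16·3540/(π·7.19×10^7·0.9560)]^(1/3) = 0.06401 m.

64.0 mm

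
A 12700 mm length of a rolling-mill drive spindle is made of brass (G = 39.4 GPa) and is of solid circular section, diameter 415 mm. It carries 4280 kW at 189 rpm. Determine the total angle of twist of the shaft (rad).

0.0239 rad

ω = 2π·189/60 = 19.79 rad/s, so T = P/ω = 4280×10³ / 19.79 = 216200 N·m.
J = πd⁴/32 = π(0.415)⁴/32 = 2.912×10^-3 m⁴.
θ = T·L/(G·J) = 216200 × 12.7 / (39.4×10⁹ × 2.912×10^-3) = 0.02394 rad.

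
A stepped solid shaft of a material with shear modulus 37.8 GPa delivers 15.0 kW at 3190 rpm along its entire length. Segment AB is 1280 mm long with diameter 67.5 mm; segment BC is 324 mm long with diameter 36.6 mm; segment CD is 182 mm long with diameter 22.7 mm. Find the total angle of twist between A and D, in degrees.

ω = 2π·3190/60 = 334.1 rad/s, so T = P/ω = 15.0×10³ / 334.1 = 44.90 N·m.
J_AB = π(0.0675)⁴/32 = 2.04×10^-6 m⁴; J_BC = π(0.0366)⁴/32 = 1.76×10^-7 m⁴; J_CD = π(0.0227)⁴/32 = 2.61×10^-8 m⁴.
θ = (T/G)·Σ L_i/J_i = (44.90/37.8×10⁹)·(1.28/2.04×10^-6 + 0.324/1.76×10^-7 + 0.182/2.61×10^-8) = 0.01122 rad.

0.643°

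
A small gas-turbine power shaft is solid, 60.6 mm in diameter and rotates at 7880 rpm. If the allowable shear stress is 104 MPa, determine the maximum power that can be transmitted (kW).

J = πd⁴/32 = π(0.0606)⁴/32 = 1.324×10^-6 m⁴.
T_max = τ_allow·J/r = 1.04×10^8 × 1.324×10^-6 / 0.0303 = 4544 N·m.
ω = 2π·7880/60 = 825.2 rad/s, so P_max = T_max·ω = 3.750×10^6 W.

3750 kW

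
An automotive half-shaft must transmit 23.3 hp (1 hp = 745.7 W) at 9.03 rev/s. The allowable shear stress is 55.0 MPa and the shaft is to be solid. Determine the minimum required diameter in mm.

30.5 mm

ω = 2π·9.03 = 56.74 rad/s, so T = P/ω = 23.3×745.7 / 56.74 = 306.2 N·m.
For a solid shaft τ_max = 16T/(πd³), so d = (16T/(π τ_allow))^(1/3) = (16·306.2/(π·5.50×10^7))^(1/3) = 0.03049 m.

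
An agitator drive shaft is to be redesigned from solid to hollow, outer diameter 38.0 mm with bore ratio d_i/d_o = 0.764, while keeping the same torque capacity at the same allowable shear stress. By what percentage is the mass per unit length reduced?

45.0 %

Equal τ_max and T ⇒ the solid shaft needs d_s³ = d_o³(1−k⁴), so d_s = 38.0·(1−0.764⁴)^(1/3) = 33.07 mm.
Area ratio A_h/A_s = d_o²(1−k²)/d_s² = (1−k²)/(1−k⁴)^(2/3) = 0.5496.
Mass saving = 1 − 0.5496 = 45.0 %.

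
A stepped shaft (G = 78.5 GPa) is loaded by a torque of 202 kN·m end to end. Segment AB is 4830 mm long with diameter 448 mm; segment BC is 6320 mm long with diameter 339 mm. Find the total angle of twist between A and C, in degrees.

0.899°

J_AB = π(0.448)⁴/32 = 3.95×10^-3 m⁴; J_BC = π(0.339)⁴/32 = 1.30×10^-3 m⁴.
θ = (T/G)·Σ L_i/J_i = (202000/78.5×10⁹)·(4.83/3.95×10^-3 + 6.32/1.30×10^-3) = 0.01569 rad.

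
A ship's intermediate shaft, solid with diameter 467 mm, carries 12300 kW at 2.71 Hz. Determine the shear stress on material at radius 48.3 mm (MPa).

7.47 MPa

ω = 2π·2.71 = 17.03 rad/s, so T = P/ω = 12300×10³ / 17.03 = 722400 N·m.
J = πd⁴/32 = π(0.467)⁴/32 = 4.669×10^-3 m⁴.
Shear stress varies linearly with radius: τ = T·r/J = 722400 × 0.0483 / 4.669×10^-3 = 7.472×10^6 Pa.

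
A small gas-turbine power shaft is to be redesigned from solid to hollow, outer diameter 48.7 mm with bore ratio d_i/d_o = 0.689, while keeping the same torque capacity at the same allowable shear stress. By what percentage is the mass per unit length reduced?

Equal τ_max and T ⇒ the solid shaft needs d_s³ = d_o³(1−k⁴), so d_s = 48.7·(1−0.689⁴)^(1/3) = 44.73 mm.
Area ratio A_h/A_s = d_o²(1−k²)/d_s² = (1−k²)/(1−k⁴)^(2/3) = 0.6228.
Mass saving = 1 − 0.6228 = 37.7 %.

37.7 %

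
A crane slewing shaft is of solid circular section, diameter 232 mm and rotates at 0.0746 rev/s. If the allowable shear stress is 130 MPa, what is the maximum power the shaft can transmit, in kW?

149 kW

J = πd⁴/32 = π(0.232)⁴/32 = 2.844×10^-4 m⁴.
T_max = τ_allow·J/r = 1.30×10^8 × 2.844×10^-4 / 0.116 = 318700 N·m.
ω = 2π·0.0746 = 0.4687 rad/s, so P_max = T_max·ω = 1.494×10^5 W.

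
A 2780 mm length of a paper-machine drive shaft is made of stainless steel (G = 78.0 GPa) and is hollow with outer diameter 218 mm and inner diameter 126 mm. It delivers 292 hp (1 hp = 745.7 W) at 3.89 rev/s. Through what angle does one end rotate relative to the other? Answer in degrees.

ω = 2π·3.89 = 24.44 rad/s, so T = P/ω = 292×745.7 / 24.44 = 8909 N·m.
J = π(d_o⁴ − d_i⁴)/32 = π(0.218⁴ − 0.126⁴)/32 = 1.970×10^-4 m⁴.
θ = T·L/(G·J) = 8909 × 2.78 / (78.0×10⁹ × 1.970×10^-4) = 1.612×10^-3 rad.

0.0924°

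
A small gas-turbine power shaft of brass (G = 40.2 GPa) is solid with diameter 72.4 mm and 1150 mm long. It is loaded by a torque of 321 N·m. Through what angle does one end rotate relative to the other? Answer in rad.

J = πd⁴/32 = π(0.0724)⁴/32 = 2.697×10^-6 m⁴.
θ = T·L/(G·J) = 321.0 × 1.15 / (40.2×10⁹ × 2.697×10^-6) = 3.404×10^-3 rad.

0.00340 rad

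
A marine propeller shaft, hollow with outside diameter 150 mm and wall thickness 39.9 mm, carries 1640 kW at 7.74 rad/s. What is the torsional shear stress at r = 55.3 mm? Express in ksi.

35.9 ksi

ω = 7.74 rad/s, so T = P/ω = 1640×10³ / 7.740 = 211900 N·m.
J = π(d_o⁴ − d_i⁴)/32 = π(0.150⁴ − 0.0702⁴)/32 = 4.732×10^-5 m⁴.
Shear stress varies linearly with radius: τ = T·r/J = 211900 × 0.0553 / 4.732×10^-5 = 2.476×10^8 Pa.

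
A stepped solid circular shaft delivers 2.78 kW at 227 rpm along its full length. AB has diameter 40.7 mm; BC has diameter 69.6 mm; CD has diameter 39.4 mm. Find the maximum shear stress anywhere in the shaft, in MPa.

ω = 2π·227/60 = 23.77 rad/s, so T = P/ω = 2.78×10³ / 23.77 = 116.9 N·m.
Under the same torque, τ_max = 16T/(πd³) is largest where d is smallest — segment CD (d = 39.4 mm).
τ_max = 16·116.9/(π·(0.0394)³) = 9.738×10^6 Pa.

9.74 MPa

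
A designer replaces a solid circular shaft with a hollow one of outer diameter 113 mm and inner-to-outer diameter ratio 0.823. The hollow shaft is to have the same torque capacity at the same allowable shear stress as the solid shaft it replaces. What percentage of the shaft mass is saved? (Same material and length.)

51.4 %

Equal τ_max and T ⇒ the solid shaft needs d_s³ = d_o³(1−k⁴), so d_s = 113·(1−0.823⁴)^(1/3) = 92.09 mm.
Area ratio A_h/A_s = d_o²(1−k²)/d_s² = (1−k²)/(1−k⁴)^(2/3) = 0.4859.
Mass saving = 1 − 0.4859 = 51.4 %.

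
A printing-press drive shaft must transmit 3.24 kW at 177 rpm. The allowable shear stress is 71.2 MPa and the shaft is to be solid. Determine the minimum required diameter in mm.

23.2 mm

ω = 2π·177/60 = 18.54 rad/s, so T = P/ω = 3.24×10³ / 18.54 = 174.8 N·m.
For a solid shaft τ_max = 16T/(πd³), so d = (16T/(π τ_allow))^(1/3) = (16·174.8/(π·7.12×10^7))^(1/3) = 0.02321 m.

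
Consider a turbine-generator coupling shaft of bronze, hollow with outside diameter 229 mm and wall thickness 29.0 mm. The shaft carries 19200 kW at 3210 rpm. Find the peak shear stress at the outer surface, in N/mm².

ω = 2π·3210/60 = 336.2 rad/s, so T = P/ω = 19200×10³ / 336.2 = 57120 N·m.
J = π(d_o⁴ − d_i⁴)/32 = π(0.229⁴ − 0.171⁴)/32 = 1.860×10^-4 m⁴.
τ_max = T·r/J = 57120 × 0.115 / 1.860×10^-4 = 3.515×10^7 Pa.

35.2 N/mm²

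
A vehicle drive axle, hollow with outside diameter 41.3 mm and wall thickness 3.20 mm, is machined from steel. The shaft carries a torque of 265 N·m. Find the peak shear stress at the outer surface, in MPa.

J = π(d_o⁴ − d_i⁴)/32 = π(0.0413⁴ − 0.0349⁴)/32 = 1.400×10^-7 m⁴.
τ_max = T·r/J = 265.0 × 0.0206 / 1.400×10^-7 = 3.909×10^7 Pa.

39.1 MPa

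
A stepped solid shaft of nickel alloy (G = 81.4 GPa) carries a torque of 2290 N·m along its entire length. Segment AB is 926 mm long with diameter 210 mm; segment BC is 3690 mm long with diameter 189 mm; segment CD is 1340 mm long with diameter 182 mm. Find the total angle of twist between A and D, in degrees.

J_AB = π(0.210)⁴/32 = 1.91×10^-4 m⁴; J_BC = π(0.189)⁴/32 = 1.25×10^-4 m⁴; J_CD = π(0.182)⁴/32 = 1.08×10^-4 m⁴.
θ = (T/G)·Σ L_i/J_i = (2290/81.4×10⁹)·(0.926/1.91×10^-4 + 3.69/1.25×10^-4 + 1.34/1.08×10^-4) = 1.315×10^-3 rad.

0.0753°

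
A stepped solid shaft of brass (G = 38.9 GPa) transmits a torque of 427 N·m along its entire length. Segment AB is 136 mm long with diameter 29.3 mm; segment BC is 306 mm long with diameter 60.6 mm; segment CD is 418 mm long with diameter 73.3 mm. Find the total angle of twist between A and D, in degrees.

1.42°

J_AB = π(0.0293)⁴/32 = 7.24×10^-8 m⁴; J_BC = π(0.0606)⁴/32 = 1.32×10^-6 m⁴; J_CD = π(0.0733)⁴/32 = 2.83×10^-6 m⁴.
θ = (T/G)·Σ L_i/J_i = (427.0/38.9×10⁹)·(0.136/7.24×10^-8 + 0.306/1.32×10^-6 + 0.418/2.83×10^-6) = 0.02479 rad.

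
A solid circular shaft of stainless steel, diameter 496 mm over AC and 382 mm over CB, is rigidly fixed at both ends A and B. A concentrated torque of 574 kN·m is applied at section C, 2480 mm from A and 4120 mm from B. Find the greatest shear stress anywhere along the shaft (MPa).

Compatibility: T_A·a/J_AC = T_B·b/J_CB with T_A + T_B = T₀.
J_AC = 5.94×10^-3 m⁴, J_CB = 2.09×10^-3 m⁴, so T_A = T₀·(J_AC/a)/((J_AC/a)+(J_CB/b)) = 473700 N·m, T_B = 100300 N·m.
τ in each portion: τ_AC = 1.98×10^7 Pa, τ_CB = 9.17×10^6 Pa; maximum is in AC.
τ_max = T_AC·r/J = 473700·0.248/5.94×10^-3 = 1.977×10^7 Pa.

19.8 MPa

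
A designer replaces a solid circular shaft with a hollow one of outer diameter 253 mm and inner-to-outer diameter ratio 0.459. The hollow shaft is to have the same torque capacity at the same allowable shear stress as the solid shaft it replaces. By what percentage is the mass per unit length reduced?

18.6 %

Equal τ_max and T ⇒ the solid shaft needs d_s³ = d_o³(1−k⁴), so d_s = 253·(1−0.459⁴)^(1/3) = 249.2 mm.
Area ratio A_h/A_s = d_o²(1−k²)/d_s² = (1−k²)/(1−k⁴)^(2/3) = 0.8136.
Mass saving = 1 − 0.8136 = 18.6 %.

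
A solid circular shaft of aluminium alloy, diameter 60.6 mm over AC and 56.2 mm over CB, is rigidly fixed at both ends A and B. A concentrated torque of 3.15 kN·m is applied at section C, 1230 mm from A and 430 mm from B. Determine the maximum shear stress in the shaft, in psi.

8900 psi

Compatibility: T_A·a/J_AC = T_B·b/J_CB with T_A + T_B = T₀.
J_AC = 1.32×10^-6 m⁴, J_CB = 9.79×10^-7 m⁴, so T_A = T₀·(J_AC/a)/((J_AC/a)+(J_CB/b)) = 1011 N·m, T_B = 2139 N·m.
τ in each portion: τ_AC = 2.31×10^7 Pa, τ_CB = 6.14×10^7 Pa; maximum is in CB.
τ_max = T_CB·r/J = 2139·0.0281/9.79×10^-7 = 6.137×10^7 Pa.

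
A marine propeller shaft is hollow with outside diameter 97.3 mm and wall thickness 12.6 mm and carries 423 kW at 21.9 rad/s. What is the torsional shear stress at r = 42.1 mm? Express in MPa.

132 MPa

ω = 21.9 rad/s, so T = P/ω = 423×10³ / 21.90 = 19320 N·m.
J = π(d_o⁴ − d_i⁴)/32 = π(0.0973⁴ − 0.0721⁴)/32 = 6.146×10^-6 m⁴.
Shear stress varies linearly with radius: τ = T·r/J = 19320 × 0.0421 / 6.146×10^-6 = 1.323×10^8 Pa.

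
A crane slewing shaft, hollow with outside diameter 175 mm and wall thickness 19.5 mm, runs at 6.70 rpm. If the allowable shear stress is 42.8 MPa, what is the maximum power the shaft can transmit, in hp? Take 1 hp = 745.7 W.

26.9 hp

J = π(d_o⁴ − d_i⁴)/32 = π(0.175⁴ − 0.136⁴)/32 = 5.849×10^-5 m⁴.
T_max = τ_allow·J/r = 4.28×10^7 × 5.849×10^-5 / 0.0875 = 28610 N·m.
ω = 2π·6.70/60 = 0.7016 rad/s, so P_max = T_max·ω = 2.007×10^4 W.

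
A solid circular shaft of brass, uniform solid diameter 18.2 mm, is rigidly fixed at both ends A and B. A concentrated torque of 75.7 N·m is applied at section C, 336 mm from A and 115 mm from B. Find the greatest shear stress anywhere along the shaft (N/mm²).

With uniform GJ and both ends fixed, compatibility θ_AC = θ_CB gives T_A·a = T_B·b, together with T_A + T_B = T₀.
T_A = T₀·b/(a+b) = 75.70·115/451.0 = 19.30 N·m; T_B = 56.40 N·m.
τ in each portion: τ_AC = 1.63×10^7 Pa, τ_CB = 4.76×10^7 Pa; maximum is in CB.
τ_max = T_CB·r/J = 56.40·0.00910/1.08×10^-8 = 4.764×10^7 Pa.

47.6 N/mm²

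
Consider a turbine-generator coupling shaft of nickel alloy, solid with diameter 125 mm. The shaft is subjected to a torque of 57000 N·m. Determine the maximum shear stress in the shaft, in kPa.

149000 kPa

J = πd⁴/32 = π(0.125)⁴/32 = 2.397×10^-5 m⁴.
τ_max = T·r/J = 57000 × 0.0625 / 2.397×10^-5 = 1.486×10^8 Pa.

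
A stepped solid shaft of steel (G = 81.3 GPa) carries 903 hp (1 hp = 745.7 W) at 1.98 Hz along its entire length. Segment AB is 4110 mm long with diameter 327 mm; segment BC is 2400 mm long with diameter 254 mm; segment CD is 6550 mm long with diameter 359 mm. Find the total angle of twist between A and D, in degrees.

0.517°

ω = 2π·1.98 = 12.44 rad/s, so T = P/ω = 903×745.7 / 12.44 = 54130 N·m.
J_AB = π(0.327)⁴/32 = 1.12×10^-3 m⁴; J_BC = π(0.254)⁴/32 = 4.09×10^-4 m⁴; J_CD = π(0.359)⁴/32 = 1.63×10^-3 m⁴.
θ = (T/G)·Σ L_i/J_i = (54130/81.3×10⁹)·(4.11/1.12×10^-3 + 2.40/4.09×10^-4 + 6.55/1.63×10^-3) = 9.022×10^-3 rad.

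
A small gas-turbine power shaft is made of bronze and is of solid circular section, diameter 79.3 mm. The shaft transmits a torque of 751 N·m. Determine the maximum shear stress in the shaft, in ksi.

J = πd⁴/32 = π(0.0793)⁴/32 = 3.882×10^-6 m⁴.
τ_max = T·r/J = 751.0 × 0.0396 / 3.882×10^-6 = 7.670×10^6 Pa.

1.11 ksi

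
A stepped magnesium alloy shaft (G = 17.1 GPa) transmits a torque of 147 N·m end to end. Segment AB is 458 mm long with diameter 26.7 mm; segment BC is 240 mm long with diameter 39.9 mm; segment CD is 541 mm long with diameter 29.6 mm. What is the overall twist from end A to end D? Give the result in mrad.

J_AB = π(0.0267)⁴/32 = 4.99×10^-8 m⁴; J_BC = π(0.0399)⁴/32 = 2.49×10^-7 m⁴; J_CD = π(0.0296)⁴/32 = 7.54×10^-8 m⁴.
θ = (T/G)·Σ L_i/J_i = (147.0/17.1×10⁹)·(0.458/4.99×10^-8 + 0.240/2.49×10^-7 + 0.541/7.54×10^-8) = 0.1489 rad.

149 mrad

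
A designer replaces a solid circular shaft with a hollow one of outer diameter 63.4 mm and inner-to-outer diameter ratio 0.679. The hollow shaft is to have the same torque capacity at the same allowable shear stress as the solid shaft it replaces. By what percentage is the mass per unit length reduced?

36.8 %

Equal τ_max and T ⇒ the solid shaft needs d_s³ = d_o³(1−k⁴), so d_s = 63.4·(1−0.679⁴)^(1/3) = 58.55 mm.
Area ratio A_h/A_s = d_o²(1−k²)/d_s² = (1−k²)/(1−k⁴)^(2/3) = 0.6320.
Mass saving = 1 − 0.6320 = 36.8 %.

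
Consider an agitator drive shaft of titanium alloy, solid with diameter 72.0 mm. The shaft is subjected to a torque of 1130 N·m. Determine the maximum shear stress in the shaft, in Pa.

J = πd⁴/32 = π(0.0720)⁴/32 = 2.638×10^-6 m⁴.
τ_max = T·r/J = 1130 × 0.0360 / 2.638×10^-6 = 1.542×10^7 Pa.

1.54e7 Pa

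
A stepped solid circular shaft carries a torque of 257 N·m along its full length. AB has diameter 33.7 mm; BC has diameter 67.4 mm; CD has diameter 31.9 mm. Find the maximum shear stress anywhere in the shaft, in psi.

5850 psi

Under the same torque, τ_max = 16T/(πd³) is largest where d is smallest — segment CD (d = 31.9 mm).
τ_max = 16·257.0/(π·(0.0319)³) = 4.032×10^7 Pa.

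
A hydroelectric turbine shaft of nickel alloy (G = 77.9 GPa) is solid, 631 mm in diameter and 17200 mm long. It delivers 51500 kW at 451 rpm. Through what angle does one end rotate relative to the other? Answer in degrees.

ω = 2π·451/60 = 47.23 rad/s, so T = P/ω = 51500×10³ / 47.23 = 1.090e6 N·m.
J = πd⁴/32 = π(0.631)⁴/32 = 0.01556 m⁴.
θ = T·L/(G·J) = 1.090e6 × 17.2 / (77.9×10⁹ × 0.01556) = 0.01547 rad.

0.886°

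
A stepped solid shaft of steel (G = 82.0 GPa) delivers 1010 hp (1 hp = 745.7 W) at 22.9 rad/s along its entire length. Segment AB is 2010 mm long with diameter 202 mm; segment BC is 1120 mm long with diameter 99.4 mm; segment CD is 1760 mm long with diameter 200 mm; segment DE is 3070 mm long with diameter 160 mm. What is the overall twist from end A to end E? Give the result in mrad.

75.4 mrad

ω = 22.9 rad/s, so T = P/ω = 1010×745.7 / 22.90 = 32890 N·m.
J_AB = π(0.202)⁴/32 = 1.63×10^-4 m⁴; J_BC = π(0.0994)⁴/32 = 9.58×10^-6 m⁴; J_CD = π(0.200)⁴/32 = 1.57×10^-4 m⁴; J_DE = π(0.160)⁴/32 = 6.43×10^-5 m⁴.
θ = (T/G)·Σ L_i/J_i = (32890/82.0×10⁹)·(2.01/1.63×10^-4 + 1.12/9.58×10^-6 + 1.76/1.57×10^-4 + 3.07/6.43×10^-5) = 0.07544 rad.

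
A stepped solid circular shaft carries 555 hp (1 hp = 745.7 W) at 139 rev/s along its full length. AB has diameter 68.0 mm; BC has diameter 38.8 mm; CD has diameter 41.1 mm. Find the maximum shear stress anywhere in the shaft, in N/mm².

41.3 N/mm²

ω = 2π·139 = 873.4 rad/s, so T = P/ω = 555×745.7 / 873.4 = 473.9 N·m.
Under the same torque, τ_max = 16T/(πd³) is largest where d is smallest — segment BC (d = 38.8 mm).
τ_max = 16·473.9/(π·(0.0388)³) = 4.132×10^7 Pa.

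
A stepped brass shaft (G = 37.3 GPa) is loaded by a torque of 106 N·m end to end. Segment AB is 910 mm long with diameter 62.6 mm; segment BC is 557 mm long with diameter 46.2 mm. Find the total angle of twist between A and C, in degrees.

J_AB = π(0.0626)⁴/32 = 1.51×10^-6 m⁴; J_BC = π(0.0462)⁴/32 = 4.47×10^-7 m⁴.
θ = (T/G)·Σ L_i/J_i = (106.0/37.3×10⁹)·(0.910/1.51×10^-6 + 0.557/4.47×10^-7) = 5.254×10^-3 rad.

0.301°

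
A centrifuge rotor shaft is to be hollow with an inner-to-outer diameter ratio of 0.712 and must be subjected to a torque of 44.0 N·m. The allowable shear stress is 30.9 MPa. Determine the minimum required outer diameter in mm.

For a hollow shaft with d_i/d_o = 0.712: τ_max = 16T/(π d_o³ (1−k⁴)), so d_o = [16T/(π τ_allow (1−k⁴))]^(1/3) = [16·44.00/(π·3.09×10^7·0.7430)]^(1/3) = 0.02137 m.

21.4 mm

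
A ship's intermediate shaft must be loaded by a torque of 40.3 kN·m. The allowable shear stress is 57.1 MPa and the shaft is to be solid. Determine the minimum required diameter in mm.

153 mm

For a solid shaft τ_max = 16T/(πd³), so d = (16T/(π τ_allow))^(1/3) = (16·40300/(π·5.71×10^7))^(1/3) = 0.1532 m.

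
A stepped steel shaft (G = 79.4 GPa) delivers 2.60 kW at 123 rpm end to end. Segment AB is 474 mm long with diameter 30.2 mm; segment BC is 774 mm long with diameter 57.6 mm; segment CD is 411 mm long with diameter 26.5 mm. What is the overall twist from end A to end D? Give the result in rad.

ω = 2π·123/60 = 12.88 rad/s, so T = P/ω = 2.60×10³ / 12.88 = 201.9 N·m.
J_AB = π(0.0302)⁴/32 = 8.17×10^-8 m⁴; J_BC = π(0.0576)⁴/32 = 1.08×10^-6 m⁴; J_CD = π(0.0265)⁴/32 = 4.84×10^-8 m⁴.
θ = (T/G)·Σ L_i/J_i = (201.9/79.4×10⁹)·(0.474/8.17×10^-8 + 0.774/1.08×10^-6 + 0.411/4.84×10^-8) = 0.03816 rad.

0.0382 rad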